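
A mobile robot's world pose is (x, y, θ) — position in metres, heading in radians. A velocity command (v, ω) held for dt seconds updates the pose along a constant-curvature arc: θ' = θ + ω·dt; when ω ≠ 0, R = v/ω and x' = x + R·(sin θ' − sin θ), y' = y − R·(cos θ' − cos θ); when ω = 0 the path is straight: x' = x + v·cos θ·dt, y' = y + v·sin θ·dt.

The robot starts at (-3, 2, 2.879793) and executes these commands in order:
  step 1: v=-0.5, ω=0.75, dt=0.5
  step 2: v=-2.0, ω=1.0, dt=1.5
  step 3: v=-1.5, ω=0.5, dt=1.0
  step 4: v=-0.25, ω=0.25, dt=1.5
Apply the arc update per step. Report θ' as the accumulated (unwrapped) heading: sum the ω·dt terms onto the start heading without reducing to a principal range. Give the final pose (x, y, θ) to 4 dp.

(-1.6563, 5.7528, 5.6298)

step 1: θ'=3.2548 (R=-0.6667) → pose (-2.7521, 1.9816, 3.2548)
step 2: θ'=4.7548 (R=-2.0000) → pose (-0.9799, 4.0535, 4.7548)
step 3: θ'=5.2548 (R=-3.0000) → pose (-1.4078, 5.4749, 5.2548)
step 4: θ'=5.6298 (R=-1.0000) → pose (-1.6563, 5.7528, 5.6298)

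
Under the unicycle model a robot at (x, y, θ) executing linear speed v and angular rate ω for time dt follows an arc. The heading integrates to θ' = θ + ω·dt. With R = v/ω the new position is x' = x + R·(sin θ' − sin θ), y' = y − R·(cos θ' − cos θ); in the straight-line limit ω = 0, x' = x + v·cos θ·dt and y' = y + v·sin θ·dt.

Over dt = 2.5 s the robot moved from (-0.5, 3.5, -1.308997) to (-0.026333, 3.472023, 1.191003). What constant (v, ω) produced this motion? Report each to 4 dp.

Δθ = 1.191003 − -1.308997 = 2.500000
ω = Δθ/dt = 2.500000/2.5 = 1.0000
R = Δx/(sin θ' − sin θ) = 0.2500
v = R·ω = 0.2500·1.0000 = 0.2500

v = 0.2500, ω = 1.0000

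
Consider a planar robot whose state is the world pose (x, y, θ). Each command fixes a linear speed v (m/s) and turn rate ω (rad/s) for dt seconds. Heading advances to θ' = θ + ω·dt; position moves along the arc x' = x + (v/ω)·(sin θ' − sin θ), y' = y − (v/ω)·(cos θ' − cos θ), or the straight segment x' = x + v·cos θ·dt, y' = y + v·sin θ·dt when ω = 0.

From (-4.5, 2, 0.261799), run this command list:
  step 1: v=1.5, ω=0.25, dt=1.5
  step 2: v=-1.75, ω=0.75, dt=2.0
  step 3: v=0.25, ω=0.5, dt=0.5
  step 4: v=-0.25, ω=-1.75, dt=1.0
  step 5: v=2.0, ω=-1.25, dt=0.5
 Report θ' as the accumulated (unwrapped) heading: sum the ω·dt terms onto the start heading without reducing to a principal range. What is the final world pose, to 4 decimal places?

step 1: θ'=0.6368 (R=6.0000) → pose (-2.4852, 2.9715, 0.6368)
step 2: θ'=2.1368 (R=-2.3333) → pose (-3.0672, -0.1558, 2.1368)
step 3: θ'=2.3868 (R=0.5000) → pose (-3.1466, -0.0597, 2.3868)
step 4: θ'=0.6368 (R=0.1429) → pose (-3.1595, -0.2786, 0.6368)
step 5: θ'=0.0118 (R=-1.6000) → pose (-2.2270, 0.0349, 0.0118)

(-2.2270, 0.0349, 0.0118)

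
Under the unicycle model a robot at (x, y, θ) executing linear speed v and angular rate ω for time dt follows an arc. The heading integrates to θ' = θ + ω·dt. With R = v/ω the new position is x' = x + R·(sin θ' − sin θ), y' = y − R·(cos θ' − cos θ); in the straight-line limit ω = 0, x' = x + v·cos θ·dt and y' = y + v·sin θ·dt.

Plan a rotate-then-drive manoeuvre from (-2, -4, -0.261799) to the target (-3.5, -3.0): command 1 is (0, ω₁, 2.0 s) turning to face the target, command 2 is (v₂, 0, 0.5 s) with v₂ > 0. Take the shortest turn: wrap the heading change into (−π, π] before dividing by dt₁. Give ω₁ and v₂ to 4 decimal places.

heading to target = atan2(-3−-4, -3.5−-2) = 2.5536
Δθ = wrap(2.5536 − -0.2618) = 2.8154; ω₁ = Δθ/dt₁ = 1.4077
distance = √((-3.5−-2)² + (-3−-4)²) = 1.8028; v₂ = distance/dt₂ = 3.6056

ω₁ = 1.4077, v₂ = 3.6056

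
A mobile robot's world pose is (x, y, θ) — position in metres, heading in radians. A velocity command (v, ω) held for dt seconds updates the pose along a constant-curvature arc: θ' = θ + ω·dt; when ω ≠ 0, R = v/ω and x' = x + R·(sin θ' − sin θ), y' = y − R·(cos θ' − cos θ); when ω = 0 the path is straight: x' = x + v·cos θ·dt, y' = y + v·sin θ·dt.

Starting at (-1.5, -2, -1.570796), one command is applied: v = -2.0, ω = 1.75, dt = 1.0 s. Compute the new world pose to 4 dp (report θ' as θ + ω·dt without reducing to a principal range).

(-2.8466, -0.8754, 0.1792)

θ' = -1.5708 + 1.75·1.0 = 0.1792
R = v/ω = -2.0/1.75 = -1.1429
x' = -1.5 + -1.1429·(sin 0.1792 − sin -1.5708) = -2.8466
y' = -2 − -1.1429·(cos 0.1792 − cos -1.5708) = -0.8754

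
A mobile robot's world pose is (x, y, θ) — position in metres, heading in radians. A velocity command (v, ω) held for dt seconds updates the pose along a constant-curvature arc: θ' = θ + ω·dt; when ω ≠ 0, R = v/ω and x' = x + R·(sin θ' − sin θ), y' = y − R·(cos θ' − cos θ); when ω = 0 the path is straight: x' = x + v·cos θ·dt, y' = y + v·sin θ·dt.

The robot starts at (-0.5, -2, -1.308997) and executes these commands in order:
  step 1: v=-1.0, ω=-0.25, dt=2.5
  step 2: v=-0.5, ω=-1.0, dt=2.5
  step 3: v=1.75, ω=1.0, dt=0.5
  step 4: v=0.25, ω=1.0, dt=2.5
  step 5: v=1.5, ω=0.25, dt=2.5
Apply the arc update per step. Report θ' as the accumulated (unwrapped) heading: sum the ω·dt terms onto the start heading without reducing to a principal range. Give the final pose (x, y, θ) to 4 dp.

step 1: θ'=-1.9340 (R=4.0000) → pose (-0.3754, 0.4563, -1.9340)
step 2: θ'=-4.4340 (R=0.5000) → pose (0.5728, 0.4161, -4.4340)
step 3: θ'=-3.9340 (R=1.7500) → pose (0.1362, 1.1639, -3.9340)
step 4: θ'=-1.4340 (R=0.2500) → pose (-0.2894, 0.9543, -1.4340)
step 5: θ'=-0.8090 (R=6.0000) → pose (1.3129, -2.3688, -0.8090)

(1.3129, -2.3688, -0.8090)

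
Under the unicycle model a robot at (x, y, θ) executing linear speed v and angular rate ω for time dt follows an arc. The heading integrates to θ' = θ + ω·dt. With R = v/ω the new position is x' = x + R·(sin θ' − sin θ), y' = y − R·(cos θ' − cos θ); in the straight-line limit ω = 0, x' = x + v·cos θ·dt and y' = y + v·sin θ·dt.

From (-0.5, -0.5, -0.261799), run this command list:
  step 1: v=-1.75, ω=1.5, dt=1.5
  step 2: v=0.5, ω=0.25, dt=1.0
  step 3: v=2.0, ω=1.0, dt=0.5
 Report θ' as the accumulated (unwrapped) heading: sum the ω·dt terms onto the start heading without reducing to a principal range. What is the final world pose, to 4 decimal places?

step 1: θ'=1.9882 (R=-1.1667) → pose (-1.8685, -2.0999, 1.9882)
step 2: θ'=2.2382 (R=2.0000) → pose (-2.1259, -1.6727, 2.2382)
step 3: θ'=2.7382 (R=2.0000) → pose (-2.9117, -1.0712, 2.7382)

(-2.9117, -1.0712, 2.7382)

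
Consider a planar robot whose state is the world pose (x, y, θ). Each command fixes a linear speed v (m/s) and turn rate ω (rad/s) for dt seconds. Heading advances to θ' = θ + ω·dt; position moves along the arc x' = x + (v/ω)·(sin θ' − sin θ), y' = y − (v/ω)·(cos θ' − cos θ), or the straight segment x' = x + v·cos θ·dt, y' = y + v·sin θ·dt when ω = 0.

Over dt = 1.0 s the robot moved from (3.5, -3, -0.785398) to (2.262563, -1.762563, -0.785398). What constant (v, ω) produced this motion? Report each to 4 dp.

v = -1.7500, ω = 0.0000

Δθ = -0.785398 − -0.785398 = 0.000000
ω = Δθ/dt = 0.000000/1.0 = 0.0000
ω = 0 → v = (Δx·cos θ + Δy·sin θ)/dt = -1.7500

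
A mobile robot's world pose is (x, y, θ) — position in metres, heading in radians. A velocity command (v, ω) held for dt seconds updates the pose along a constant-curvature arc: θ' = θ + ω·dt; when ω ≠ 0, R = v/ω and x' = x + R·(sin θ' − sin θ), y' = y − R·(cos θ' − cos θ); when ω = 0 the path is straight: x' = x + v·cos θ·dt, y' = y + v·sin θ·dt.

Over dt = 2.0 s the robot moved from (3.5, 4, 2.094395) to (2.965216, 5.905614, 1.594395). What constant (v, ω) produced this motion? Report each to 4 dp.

v = 1.0000, ω = -0.2500

Δθ = 1.594395 − 2.094395 = -0.500000
ω = Δθ/dt = -0.500000/2.0 = -0.2500
R = −Δy/(cos θ' − cos θ) = -4.0000
v = R·ω = -4.0000·-0.2500 = 1.0000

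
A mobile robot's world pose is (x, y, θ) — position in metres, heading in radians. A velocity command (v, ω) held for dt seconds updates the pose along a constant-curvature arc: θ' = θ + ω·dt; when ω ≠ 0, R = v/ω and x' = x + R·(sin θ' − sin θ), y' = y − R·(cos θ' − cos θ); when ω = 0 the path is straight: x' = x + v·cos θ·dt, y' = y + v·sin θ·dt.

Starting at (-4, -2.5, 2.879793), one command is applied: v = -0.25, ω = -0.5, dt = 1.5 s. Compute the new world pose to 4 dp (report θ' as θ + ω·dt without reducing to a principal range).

θ' = 2.8798 + -0.5·1.5 = 2.1298
R = v/ω = -0.25/-0.5 = 0.5000
x' = -4 + 0.5000·(sin 2.1298 − sin 2.8798) = -3.7055
y' = -2.5 − 0.5000·(cos 2.1298 − cos 2.8798) = -2.7178

(-3.7055, -2.7178, 2.1298)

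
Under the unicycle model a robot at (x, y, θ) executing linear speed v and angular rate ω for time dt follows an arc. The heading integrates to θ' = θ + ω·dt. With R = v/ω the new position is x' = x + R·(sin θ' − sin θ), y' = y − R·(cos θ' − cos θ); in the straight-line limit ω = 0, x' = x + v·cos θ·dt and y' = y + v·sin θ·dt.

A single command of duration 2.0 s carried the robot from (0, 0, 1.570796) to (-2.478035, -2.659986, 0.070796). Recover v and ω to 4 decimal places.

Δθ = 0.070796 − 1.570796 = -1.500000
ω = Δθ/dt = -1.500000/2.0 = -0.7500
R = −Δy/(cos θ' − cos θ) = 2.6667
v = R·ω = 2.6667·-0.7500 = -2.0000

v = -2.0000, ω = -0.7500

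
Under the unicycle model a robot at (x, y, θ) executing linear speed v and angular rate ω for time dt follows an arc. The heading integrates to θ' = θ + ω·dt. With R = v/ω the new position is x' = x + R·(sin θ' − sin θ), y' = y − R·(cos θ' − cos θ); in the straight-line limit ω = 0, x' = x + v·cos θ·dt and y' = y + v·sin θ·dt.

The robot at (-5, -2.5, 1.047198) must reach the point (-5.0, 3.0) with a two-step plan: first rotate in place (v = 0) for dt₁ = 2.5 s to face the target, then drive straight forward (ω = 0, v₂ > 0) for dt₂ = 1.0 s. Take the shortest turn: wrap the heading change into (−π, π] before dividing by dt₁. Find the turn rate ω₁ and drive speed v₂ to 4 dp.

heading to target = atan2(3−-2.5, -5−-5) = 1.5708
Δθ = wrap(1.5708 − 1.0472) = 0.5236; ω₁ = Δθ/dt₁ = 0.2094
distance = √((-5−-5)² + (3−-2.5)²) = 5.5000; v₂ = distance/dt₂ = 5.5000

ω₁ = 0.2094, v₂ = 5.5000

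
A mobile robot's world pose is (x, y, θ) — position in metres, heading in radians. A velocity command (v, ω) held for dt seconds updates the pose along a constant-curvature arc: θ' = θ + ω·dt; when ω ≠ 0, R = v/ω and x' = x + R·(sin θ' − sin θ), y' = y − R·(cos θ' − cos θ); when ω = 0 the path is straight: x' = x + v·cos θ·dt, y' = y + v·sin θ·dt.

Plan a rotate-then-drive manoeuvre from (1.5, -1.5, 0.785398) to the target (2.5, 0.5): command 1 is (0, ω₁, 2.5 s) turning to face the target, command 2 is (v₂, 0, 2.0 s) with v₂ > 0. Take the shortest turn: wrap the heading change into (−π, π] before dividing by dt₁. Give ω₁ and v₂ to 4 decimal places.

heading to target = atan2(0.5−-1.5, 2.5−1.5) = 1.1071
Δθ = wrap(1.1071 − 0.7854) = 0.3218; ω₁ = Δθ/dt₁ = 0.1287
distance = √((2.5−1.5)² + (0.5−-1.5)²) = 2.2361; v₂ = distance/dt₂ = 1.1180

ω₁ = 0.1287, v₂ = 1.1180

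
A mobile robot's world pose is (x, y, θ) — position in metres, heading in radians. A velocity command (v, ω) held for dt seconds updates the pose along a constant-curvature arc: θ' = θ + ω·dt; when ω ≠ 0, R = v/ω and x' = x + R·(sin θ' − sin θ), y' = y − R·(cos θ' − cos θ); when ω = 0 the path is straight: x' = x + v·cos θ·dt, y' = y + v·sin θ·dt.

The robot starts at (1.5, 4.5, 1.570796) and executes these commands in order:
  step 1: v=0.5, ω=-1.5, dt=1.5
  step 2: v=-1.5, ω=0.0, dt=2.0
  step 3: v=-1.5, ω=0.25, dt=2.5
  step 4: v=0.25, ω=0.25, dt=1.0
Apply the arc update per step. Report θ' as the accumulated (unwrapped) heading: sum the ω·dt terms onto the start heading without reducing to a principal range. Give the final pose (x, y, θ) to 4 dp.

(-3.4867, 7.9843, 0.1958)

step 1: θ'=-0.6792 (R=-0.3333) → pose (2.0427, 4.7594, -0.6792)
step 2: θ'=-0.6792 (straight) → pose (-0.2915, 6.6439, -0.6792)
step 3: θ'=-0.0542 (R=-6.0000) → pose (-3.7355, 7.9666, -0.0542)
step 4: θ'=0.1958 (R=1.0000) → pose (-3.4867, 7.9843, 0.1958)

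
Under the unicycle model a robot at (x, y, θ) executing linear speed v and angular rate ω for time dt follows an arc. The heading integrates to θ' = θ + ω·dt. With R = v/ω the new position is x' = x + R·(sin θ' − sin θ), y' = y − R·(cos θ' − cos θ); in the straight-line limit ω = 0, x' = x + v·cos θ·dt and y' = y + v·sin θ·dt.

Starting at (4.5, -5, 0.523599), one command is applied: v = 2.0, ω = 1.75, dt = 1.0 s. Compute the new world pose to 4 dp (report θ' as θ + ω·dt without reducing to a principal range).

θ' = 0.5236 + 1.75·1.0 = 2.2736
R = v/ω = 2.0/1.75 = 1.1429
x' = 4.5 + 1.1429·(sin 2.2736 − sin 0.5236) = 4.8006
y' = -5 − 1.1429·(cos 2.2736 − cos 0.5236) = -3.2716

(4.8006, -3.2716, 2.2736)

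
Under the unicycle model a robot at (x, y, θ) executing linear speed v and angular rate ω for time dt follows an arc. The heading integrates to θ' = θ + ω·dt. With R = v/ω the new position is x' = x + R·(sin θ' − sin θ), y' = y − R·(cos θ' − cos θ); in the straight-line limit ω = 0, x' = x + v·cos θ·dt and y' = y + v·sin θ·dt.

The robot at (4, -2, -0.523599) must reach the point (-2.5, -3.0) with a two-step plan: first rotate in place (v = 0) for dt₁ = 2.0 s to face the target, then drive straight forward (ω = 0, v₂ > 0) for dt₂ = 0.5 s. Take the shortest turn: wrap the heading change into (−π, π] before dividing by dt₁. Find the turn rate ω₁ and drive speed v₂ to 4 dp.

heading to target = atan2(-3−-2, -2.5−4) = -2.9889
Δθ = wrap(-2.9889 − -0.5236) = -2.4653; ω₁ = Δθ/dt₁ = -1.2327
distance = √((-2.5−4)² + (-3−-2)²) = 6.5765; v₂ = distance/dt₂ = 13.1529

ω₁ = -1.2327, v₂ = 13.1529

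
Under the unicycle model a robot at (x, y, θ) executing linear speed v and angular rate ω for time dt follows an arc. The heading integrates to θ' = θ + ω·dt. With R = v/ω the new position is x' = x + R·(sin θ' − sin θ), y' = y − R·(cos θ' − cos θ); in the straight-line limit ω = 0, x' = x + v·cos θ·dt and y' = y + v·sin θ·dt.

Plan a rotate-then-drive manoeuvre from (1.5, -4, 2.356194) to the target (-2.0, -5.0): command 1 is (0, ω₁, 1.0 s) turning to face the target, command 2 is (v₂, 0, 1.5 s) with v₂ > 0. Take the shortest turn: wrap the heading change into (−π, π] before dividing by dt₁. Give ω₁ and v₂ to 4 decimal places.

heading to target = atan2(-5−-4, -2−1.5) = -2.8633
Δθ = wrap(-2.8633 − 2.3562) = 1.0637; ω₁ = Δθ/dt₁ = 1.0637
distance = √((-2−1.5)² + (-5−-4)²) = 3.6401; v₂ = distance/dt₂ = 2.4267

ω₁ = 1.0637, v₂ = 2.4267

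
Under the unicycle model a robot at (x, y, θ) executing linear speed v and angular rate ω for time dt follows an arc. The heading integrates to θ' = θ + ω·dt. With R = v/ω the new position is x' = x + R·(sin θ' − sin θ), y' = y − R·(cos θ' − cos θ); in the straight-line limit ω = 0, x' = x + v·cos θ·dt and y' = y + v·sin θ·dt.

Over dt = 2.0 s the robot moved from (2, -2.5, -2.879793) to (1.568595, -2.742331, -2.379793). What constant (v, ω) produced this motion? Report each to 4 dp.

v = 0.2500, ω = 0.2500

Δθ = -2.379793 − -2.879793 = 0.500000
ω = Δθ/dt = 0.500000/2.0 = 0.2500
R = Δx/(sin θ' − sin θ) = 1.0000
v = R·ω = 1.0000·0.2500 = 0.2500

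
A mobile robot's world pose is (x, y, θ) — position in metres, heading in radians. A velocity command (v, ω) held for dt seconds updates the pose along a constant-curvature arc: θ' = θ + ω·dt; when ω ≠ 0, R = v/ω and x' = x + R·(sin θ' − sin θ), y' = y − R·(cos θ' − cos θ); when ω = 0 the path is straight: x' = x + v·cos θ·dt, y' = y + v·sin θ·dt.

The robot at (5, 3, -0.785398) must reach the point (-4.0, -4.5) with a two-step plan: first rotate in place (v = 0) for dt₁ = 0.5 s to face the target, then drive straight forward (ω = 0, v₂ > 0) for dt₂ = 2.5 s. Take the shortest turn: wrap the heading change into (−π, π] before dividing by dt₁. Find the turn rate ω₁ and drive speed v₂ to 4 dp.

ω₁ = -3.3229, v₂ = 4.6861

heading to target = atan2(-4.5−3, -4−5) = -2.4469
Δθ = wrap(-2.4469 − -0.7854) = -1.6615; ω₁ = Δθ/dt₁ = -3.3229
distance = √((-4−5)² + (-4.5−3)²) = 11.7154; v₂ = distance/dt₂ = 4.6861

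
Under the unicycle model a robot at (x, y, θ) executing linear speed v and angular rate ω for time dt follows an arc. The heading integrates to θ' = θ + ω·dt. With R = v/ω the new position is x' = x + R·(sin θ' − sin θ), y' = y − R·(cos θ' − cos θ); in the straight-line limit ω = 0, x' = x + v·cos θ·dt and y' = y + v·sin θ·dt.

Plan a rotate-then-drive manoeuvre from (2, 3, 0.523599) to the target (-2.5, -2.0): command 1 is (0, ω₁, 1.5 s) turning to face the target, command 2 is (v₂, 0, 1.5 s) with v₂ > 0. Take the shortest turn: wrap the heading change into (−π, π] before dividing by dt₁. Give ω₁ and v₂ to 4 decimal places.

heading to target = atan2(-2−3, -2.5−2) = -2.3036
Δθ = wrap(-2.3036 − 0.5236) = -2.8272; ω₁ = Δθ/dt₁ = -1.8848
distance = √((-2.5−2)² + (-2−3)²) = 6.7268; v₂ = distance/dt₂ = 4.4845

ω₁ = -1.8848, v₂ = 4.4845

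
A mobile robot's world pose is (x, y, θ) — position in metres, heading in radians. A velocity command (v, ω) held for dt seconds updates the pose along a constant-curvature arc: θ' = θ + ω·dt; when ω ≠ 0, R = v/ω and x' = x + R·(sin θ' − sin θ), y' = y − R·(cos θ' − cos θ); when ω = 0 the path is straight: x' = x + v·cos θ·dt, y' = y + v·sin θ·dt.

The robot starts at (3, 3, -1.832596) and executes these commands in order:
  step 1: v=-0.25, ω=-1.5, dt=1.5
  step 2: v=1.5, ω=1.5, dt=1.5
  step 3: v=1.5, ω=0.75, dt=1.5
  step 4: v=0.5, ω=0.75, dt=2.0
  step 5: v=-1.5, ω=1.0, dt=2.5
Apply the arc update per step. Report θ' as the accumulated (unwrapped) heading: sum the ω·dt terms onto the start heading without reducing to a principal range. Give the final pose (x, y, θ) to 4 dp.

(4.3549, -1.8103, 3.2924)

step 1: θ'=-4.0826 (R=0.1667) → pose (3.2957, 3.0550, -4.0826)
step 2: θ'=-1.8326 (R=1.0000) → pose (1.5216, 2.7249, -1.8326)
step 3: θ'=-0.7076 (R=2.0000) → pose (2.1534, 0.6874, -0.7076)
step 4: θ'=0.7924 (R=0.6667) → pose (3.0615, 0.7259, 0.7924)
step 5: θ'=3.2924 (R=-1.5000) → pose (4.3549, -1.8103, 3.2924)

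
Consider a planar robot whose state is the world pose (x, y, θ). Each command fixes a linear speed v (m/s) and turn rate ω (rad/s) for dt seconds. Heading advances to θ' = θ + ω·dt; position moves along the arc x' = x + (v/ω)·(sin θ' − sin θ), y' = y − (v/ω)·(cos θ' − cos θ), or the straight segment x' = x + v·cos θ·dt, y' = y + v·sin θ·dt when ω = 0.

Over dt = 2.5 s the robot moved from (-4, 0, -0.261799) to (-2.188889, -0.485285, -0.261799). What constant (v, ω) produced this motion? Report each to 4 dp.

Δθ = -0.261799 − -0.261799 = 0.000000
ω = Δθ/dt = 0.000000/2.5 = 0.0000
ω = 0 → v = (Δx·cos θ + Δy·sin θ)/dt = 0.7500

v = 0.7500, ω = 0.0000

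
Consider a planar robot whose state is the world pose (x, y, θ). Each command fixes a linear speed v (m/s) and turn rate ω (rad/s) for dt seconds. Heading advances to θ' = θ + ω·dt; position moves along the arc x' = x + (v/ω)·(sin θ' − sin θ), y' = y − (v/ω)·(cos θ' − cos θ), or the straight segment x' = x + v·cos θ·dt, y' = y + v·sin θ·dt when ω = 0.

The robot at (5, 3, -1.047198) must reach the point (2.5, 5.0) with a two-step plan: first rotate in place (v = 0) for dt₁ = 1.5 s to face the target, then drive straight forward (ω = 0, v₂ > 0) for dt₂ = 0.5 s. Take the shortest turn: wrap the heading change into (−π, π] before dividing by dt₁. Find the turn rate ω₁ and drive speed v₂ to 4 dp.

ω₁ = -1.8461, v₂ = 6.4031

heading to target = atan2(5−3, 2.5−5) = 2.4669
Δθ = wrap(2.4669 − -1.0472) = -2.7691; ω₁ = Δθ/dt₁ = -1.8461
distance = √((2.5−5)² + (5−3)²) = 3.2016; v₂ = distance/dt₂ = 6.4031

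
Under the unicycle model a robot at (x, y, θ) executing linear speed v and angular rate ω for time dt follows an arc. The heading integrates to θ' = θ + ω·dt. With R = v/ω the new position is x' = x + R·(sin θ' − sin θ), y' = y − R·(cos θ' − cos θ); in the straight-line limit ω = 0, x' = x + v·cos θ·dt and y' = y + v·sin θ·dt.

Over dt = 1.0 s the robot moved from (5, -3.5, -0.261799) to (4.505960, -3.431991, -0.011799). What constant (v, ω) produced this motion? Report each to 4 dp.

v = -0.5000, ω = 0.2500

Δθ = -0.011799 − -0.261799 = 0.250000
ω = Δθ/dt = 0.250000/1.0 = 0.2500
R = Δx/(sin θ' − sin θ) = -2.0000
v = R·ω = -2.0000·0.2500 = -0.5000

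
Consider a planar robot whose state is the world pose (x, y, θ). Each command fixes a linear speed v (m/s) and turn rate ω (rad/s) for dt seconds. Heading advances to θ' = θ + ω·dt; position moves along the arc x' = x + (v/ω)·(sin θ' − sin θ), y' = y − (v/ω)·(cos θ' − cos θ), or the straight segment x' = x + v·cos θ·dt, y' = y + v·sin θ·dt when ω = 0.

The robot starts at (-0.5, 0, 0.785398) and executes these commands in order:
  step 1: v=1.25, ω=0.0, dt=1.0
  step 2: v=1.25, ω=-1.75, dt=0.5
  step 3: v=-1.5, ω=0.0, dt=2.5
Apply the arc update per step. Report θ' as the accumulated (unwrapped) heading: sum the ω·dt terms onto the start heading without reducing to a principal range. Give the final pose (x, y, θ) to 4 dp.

step 1: θ'=0.7854 (straight) → pose (0.3839, 0.8839, 0.7854)
step 2: θ'=-0.0896 (R=-0.7143) → pose (0.9529, 1.0902, -0.0896)
step 3: θ'=-0.0896 (straight) → pose (-2.7821, 1.4258, -0.0896)

(-2.7821, 1.4258, -0.0896)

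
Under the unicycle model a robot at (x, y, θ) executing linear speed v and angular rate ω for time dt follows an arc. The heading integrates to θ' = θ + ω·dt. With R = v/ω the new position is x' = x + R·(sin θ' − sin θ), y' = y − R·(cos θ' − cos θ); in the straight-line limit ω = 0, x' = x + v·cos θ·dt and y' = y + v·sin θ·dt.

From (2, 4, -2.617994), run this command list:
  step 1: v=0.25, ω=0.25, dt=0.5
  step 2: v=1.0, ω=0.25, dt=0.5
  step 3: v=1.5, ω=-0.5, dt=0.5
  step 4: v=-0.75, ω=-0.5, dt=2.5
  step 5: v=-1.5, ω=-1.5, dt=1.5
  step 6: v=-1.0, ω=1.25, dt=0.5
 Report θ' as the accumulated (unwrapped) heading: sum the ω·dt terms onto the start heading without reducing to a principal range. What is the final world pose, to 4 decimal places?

(1.7309, 1.0151, -5.4930)

step 1: θ'=-2.4930 (R=1.0000) → pose (1.8959, 3.9309, -2.4930)
step 2: θ'=-2.3680 (R=4.0000) → pose (1.5174, 3.6048, -2.3680)
step 3: θ'=-2.6180 (R=-3.0000) → pose (0.9212, 3.1529, -2.6180)
step 4: θ'=-3.8680 (R=1.5000) → pose (2.6675, 2.9752, -3.8680)
step 5: θ'=-6.1180 (R=1.0000) → pose (2.1677, 1.2413, -6.1180)
step 6: θ'=-5.4930 (R=-0.8000) → pose (1.7309, 1.0151, -5.4930)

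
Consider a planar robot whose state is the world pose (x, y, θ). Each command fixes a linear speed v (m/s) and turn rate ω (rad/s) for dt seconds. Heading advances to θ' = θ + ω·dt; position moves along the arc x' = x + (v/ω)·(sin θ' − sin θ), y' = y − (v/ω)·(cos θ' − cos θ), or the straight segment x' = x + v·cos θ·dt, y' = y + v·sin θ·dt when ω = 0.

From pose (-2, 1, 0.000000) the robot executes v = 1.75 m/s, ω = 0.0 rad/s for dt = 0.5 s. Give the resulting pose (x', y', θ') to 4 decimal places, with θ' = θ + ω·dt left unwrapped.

(-1.1250, 1.0000, 0.0000)

θ' = 0.0000 + 0.0·0.5 = 0.0000
ω = 0 → straight: x' = -2 + 1.75·cos(0.0000)·0.5 = -1.1250
y' = 1 + 1.75·sin(0.0000)·0.5 = 1.0000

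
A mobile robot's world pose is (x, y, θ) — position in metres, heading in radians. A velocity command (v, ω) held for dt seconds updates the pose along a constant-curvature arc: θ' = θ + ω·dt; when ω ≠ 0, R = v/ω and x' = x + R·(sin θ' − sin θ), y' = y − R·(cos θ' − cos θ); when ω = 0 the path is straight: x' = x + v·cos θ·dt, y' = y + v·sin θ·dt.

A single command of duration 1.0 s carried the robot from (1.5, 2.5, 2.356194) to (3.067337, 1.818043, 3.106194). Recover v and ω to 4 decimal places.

v = -1.7500, ω = 0.7500

Δθ = 3.106194 − 2.356194 = 0.750000
ω = Δθ/dt = 0.750000/1.0 = 0.7500
R = Δx/(sin θ' − sin θ) = -2.3333
v = R·ω = -2.3333·0.7500 = -1.7500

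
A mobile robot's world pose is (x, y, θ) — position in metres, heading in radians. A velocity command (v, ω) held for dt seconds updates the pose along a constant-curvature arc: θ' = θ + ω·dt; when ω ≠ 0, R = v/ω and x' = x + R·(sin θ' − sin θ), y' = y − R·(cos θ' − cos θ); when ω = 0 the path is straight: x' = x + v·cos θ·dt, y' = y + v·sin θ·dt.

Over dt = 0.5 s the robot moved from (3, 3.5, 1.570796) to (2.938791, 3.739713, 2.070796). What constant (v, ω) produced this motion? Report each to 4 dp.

v = 0.5000, ω = 1.0000

Δθ = 2.070796 − 1.570796 = 0.500000
ω = Δθ/dt = 0.500000/0.5 = 1.0000
R = −Δy/(cos θ' − cos θ) = 0.5000
v = R·ω = 0.5000·1.0000 = 0.5000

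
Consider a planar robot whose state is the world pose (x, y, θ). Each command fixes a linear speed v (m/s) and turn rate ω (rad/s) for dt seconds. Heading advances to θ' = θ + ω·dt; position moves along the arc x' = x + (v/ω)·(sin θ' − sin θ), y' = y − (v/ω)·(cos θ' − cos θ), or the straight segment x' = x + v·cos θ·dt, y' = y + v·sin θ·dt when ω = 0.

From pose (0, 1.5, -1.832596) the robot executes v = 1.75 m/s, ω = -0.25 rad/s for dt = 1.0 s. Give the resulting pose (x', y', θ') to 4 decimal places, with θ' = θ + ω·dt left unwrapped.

θ' = -1.8326 + -0.25·1.0 = -2.0826
R = v/ω = 1.75/-0.25 = -7.0000
x' = 0 + -7.0000·(sin -2.0826 − sin -1.8326) = -0.6584
y' = 1.5 − -7.0000·(cos -2.0826 − cos -1.8326) = -0.1165

(-0.6584, -0.1165, -2.0826)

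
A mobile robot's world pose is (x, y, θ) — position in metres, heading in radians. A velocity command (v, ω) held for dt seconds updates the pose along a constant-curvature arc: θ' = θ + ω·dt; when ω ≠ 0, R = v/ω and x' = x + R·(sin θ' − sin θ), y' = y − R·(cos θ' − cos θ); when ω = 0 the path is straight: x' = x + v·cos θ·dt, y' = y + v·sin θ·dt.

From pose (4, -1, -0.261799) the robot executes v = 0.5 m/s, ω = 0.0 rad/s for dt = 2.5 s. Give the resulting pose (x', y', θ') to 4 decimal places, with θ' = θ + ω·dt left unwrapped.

(5.2074, -1.3235, -0.2618)

θ' = -0.2618 + 0.0·2.5 = -0.2618
ω = 0 → straight: x' = 4 + 0.5·cos(-0.2618)·2.5 = 5.2074
y' = -1 + 0.5·sin(-0.2618)·2.5 = -1.3235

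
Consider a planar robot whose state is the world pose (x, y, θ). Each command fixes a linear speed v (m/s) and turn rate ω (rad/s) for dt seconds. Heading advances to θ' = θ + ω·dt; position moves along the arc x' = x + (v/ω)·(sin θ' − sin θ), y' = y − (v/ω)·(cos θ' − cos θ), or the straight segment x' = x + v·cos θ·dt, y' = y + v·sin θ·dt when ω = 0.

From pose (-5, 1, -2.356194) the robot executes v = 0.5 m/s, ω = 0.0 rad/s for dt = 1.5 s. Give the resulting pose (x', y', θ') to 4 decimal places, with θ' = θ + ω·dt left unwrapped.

θ' = -2.3562 + 0.0·1.5 = -2.3562
ω = 0 → straight: x' = -5 + 0.5·cos(-2.3562)·1.5 = -5.5303
y' = 1 + 0.5·sin(-2.3562)·1.5 = 0.4697

(-5.5303, 0.4697, -2.3562)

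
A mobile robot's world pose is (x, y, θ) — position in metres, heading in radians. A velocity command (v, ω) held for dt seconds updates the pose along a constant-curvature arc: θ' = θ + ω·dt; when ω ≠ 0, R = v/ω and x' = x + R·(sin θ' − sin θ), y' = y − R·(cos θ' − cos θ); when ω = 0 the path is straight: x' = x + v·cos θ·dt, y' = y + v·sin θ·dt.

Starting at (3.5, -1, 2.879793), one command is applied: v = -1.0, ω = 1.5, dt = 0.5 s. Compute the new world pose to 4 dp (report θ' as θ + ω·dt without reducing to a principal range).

θ' = 2.8798 + 1.5·0.5 = 3.6298
R = v/ω = -1.0/1.5 = -0.6667
x' = 3.5 + -0.6667·(sin 3.6298 − sin 2.8798) = 3.9852
y' = -1 − -0.6667·(cos 3.6298 − cos 2.8798) = -0.9448

(3.9852, -0.9448, 3.6298)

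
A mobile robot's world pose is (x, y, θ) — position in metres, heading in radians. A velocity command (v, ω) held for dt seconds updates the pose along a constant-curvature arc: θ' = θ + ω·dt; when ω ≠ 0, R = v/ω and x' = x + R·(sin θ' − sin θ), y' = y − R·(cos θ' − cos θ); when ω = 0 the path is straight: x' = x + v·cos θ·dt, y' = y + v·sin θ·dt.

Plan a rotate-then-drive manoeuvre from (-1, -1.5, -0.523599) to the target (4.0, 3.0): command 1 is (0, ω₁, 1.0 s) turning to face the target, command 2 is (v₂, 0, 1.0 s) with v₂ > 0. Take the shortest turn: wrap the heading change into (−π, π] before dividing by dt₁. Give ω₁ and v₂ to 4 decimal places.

heading to target = atan2(3−-1.5, 4−-1) = 0.7328
Δθ = wrap(0.7328 − -0.5236) = 1.2564; ω₁ = Δθ/dt₁ = 1.2564
distance = √((4−-1)² + (3−-1.5)²) = 6.7268; v₂ = distance/dt₂ = 6.7268

ω₁ = 1.2564, v₂ = 6.7268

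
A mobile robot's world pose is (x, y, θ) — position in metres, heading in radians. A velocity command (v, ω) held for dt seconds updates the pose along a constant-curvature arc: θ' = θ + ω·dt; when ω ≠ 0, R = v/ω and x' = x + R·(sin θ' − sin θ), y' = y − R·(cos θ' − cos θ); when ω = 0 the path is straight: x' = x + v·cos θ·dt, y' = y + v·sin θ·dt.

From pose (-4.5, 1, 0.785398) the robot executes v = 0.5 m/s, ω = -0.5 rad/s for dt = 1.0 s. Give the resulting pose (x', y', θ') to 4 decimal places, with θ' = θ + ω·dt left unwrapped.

(-4.0744, 1.2524, 0.2854)

θ' = 0.7854 + -0.5·1.0 = 0.2854
R = v/ω = 0.5/-0.5 = -1.0000
x' = -4.5 + -1.0000·(sin 0.2854 − sin 0.7854) = -4.0744
y' = 1 − -1.0000·(cos 0.2854 − cos 0.7854) = 1.2524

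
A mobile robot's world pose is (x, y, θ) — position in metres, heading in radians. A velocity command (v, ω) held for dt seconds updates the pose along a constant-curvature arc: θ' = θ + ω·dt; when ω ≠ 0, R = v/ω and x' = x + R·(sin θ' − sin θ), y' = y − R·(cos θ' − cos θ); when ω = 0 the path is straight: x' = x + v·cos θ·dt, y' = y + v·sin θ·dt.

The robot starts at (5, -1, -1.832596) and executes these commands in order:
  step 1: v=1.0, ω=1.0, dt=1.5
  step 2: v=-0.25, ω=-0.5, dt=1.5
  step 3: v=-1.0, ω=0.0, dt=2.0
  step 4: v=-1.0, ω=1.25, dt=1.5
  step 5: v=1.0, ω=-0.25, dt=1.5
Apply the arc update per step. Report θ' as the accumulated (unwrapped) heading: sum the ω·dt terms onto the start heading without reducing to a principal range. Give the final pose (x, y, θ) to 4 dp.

step 1: θ'=-0.3326 (R=1.0000) → pose (5.6394, -2.2040, -0.3326)
step 2: θ'=-1.0826 (R=0.5000) → pose (5.3611, -1.9659, -1.0826)
step 3: θ'=-1.0826 (straight) → pose (4.4230, -0.1996, -1.0826)
step 4: θ'=0.7924 (R=-0.8000) → pose (3.1468, -0.0131, 0.7924)
step 5: θ'=0.4174 (R=-4.0000) → pose (4.3735, 0.8349, 0.4174)

(4.3735, 0.8349, 0.4174)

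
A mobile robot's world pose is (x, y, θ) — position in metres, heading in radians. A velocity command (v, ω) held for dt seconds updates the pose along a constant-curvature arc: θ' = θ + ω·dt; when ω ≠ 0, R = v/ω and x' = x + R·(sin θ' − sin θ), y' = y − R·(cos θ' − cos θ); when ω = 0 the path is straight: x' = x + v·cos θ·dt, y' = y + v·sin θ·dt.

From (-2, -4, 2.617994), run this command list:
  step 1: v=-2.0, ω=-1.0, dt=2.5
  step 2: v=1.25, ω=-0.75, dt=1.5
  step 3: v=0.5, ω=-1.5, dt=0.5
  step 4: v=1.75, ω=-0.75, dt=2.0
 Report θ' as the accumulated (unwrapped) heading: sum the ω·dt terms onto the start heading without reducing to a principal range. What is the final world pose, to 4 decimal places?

step 1: θ'=0.1180 (R=2.0000) → pose (-2.7646, -7.7181, 0.1180)
step 2: θ'=-1.0070 (R=-1.6667) → pose (-1.1596, -8.4826, -1.0070)
step 3: θ'=-1.7570 (R=-0.3333) → pose (-1.1138, -8.7224, -1.7570)
step 4: θ'=-3.2570 (R=-2.3333) → pose (-3.6755, -10.6082, -3.2570)

(-3.6755, -10.6082, -3.2570)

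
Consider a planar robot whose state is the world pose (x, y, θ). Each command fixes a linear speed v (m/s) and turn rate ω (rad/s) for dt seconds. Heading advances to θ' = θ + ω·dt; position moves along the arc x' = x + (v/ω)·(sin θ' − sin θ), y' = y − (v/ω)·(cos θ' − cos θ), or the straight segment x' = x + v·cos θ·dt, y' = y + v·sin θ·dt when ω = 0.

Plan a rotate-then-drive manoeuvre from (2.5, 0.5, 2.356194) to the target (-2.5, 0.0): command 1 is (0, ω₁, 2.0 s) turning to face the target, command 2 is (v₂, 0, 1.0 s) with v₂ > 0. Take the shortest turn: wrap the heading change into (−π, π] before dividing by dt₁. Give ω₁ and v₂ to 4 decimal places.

ω₁ = 0.4425, v₂ = 5.0249

heading to target = atan2(0−0.5, -2.5−2.5) = -3.0419
Δθ = wrap(-3.0419 − 2.3562) = 0.8851; ω₁ = Δθ/dt₁ = 0.4425
distance = √((-2.5−2.5)² + (0−0.5)²) = 5.0249; v₂ = distance/dt₂ = 5.0249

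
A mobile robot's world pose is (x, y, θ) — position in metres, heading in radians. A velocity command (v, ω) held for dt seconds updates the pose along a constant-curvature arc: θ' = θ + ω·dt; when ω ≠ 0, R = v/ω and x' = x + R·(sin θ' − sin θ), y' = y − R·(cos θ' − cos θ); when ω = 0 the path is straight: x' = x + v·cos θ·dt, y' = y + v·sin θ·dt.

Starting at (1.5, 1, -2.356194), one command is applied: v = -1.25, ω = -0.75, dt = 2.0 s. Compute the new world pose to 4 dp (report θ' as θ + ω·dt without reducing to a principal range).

(3.7707, 1.0804, -3.8562)

θ' = -2.3562 + -0.75·2.0 = -3.8562
R = v/ω = -1.25/-0.75 = 1.6667
x' = 1.5 + 1.6667·(sin -3.8562 − sin -2.3562) = 3.7707
y' = 1 − 1.6667·(cos -3.8562 − cos -2.3562) = 1.0804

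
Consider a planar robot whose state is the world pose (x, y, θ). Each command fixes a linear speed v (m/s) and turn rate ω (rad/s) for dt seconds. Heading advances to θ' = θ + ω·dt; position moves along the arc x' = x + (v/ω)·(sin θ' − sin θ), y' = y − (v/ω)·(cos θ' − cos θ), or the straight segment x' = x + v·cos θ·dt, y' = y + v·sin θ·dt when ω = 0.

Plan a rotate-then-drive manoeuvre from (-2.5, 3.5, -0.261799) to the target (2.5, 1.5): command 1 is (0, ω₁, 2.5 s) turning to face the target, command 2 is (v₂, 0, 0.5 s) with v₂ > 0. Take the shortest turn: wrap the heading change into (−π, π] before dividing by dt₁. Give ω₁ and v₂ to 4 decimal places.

heading to target = atan2(1.5−3.5, 2.5−-2.5) = -0.3805
Δθ = wrap(-0.3805 − -0.2618) = -0.1187; ω₁ = Δθ/dt₁ = -0.0475
distance = √((2.5−-2.5)² + (1.5−3.5)²) = 5.3852; v₂ = distance/dt₂ = 10.7703

ω₁ = -0.0475, v₂ = 10.7703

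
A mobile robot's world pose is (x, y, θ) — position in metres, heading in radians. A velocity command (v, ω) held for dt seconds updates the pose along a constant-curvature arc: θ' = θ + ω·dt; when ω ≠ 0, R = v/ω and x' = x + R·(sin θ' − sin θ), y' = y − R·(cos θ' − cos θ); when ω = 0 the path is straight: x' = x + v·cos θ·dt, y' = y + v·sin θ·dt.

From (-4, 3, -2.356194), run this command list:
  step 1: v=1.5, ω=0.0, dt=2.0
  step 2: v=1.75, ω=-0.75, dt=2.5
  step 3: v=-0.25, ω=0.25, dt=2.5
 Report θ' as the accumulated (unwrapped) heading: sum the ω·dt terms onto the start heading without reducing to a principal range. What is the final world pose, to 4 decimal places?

(-9.4012, 1.0175, -3.6062)

step 1: θ'=-2.3562 (straight) → pose (-6.1213, 0.8787, -2.3562)
step 2: θ'=-4.2312 (R=-2.3333) → pose (-9.8396, 1.4486, -4.2312)
step 3: θ'=-3.6062 (R=-1.0000) → pose (-9.4012, 1.0175, -3.6062)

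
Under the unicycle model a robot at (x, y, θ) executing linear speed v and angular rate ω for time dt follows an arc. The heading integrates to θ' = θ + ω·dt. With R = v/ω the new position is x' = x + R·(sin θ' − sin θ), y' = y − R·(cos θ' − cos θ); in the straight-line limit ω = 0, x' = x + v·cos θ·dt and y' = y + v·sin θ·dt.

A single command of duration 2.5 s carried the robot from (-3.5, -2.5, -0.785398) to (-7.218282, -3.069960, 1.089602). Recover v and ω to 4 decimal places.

v = -1.7500, ω = 0.7500

Δθ = 1.089602 − -0.785398 = 1.875000
ω = Δθ/dt = 1.875000/2.5 = 0.7500
R = Δx/(sin θ' − sin θ) = -2.3333
v = R·ω = -2.3333·0.7500 = -1.7500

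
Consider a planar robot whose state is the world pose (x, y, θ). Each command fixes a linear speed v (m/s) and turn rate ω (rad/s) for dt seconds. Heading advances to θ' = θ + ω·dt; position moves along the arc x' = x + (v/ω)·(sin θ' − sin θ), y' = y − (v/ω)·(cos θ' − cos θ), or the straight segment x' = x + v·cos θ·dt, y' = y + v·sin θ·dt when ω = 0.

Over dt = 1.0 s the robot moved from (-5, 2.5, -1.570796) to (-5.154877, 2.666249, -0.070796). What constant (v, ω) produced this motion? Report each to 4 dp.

v = -0.2500, ω = 1.5000

Δθ = -0.070796 − -1.570796 = 1.500000
ω = Δθ/dt = 1.500000/1.0 = 1.5000
R = −Δy/(cos θ' − cos θ) = -0.1667
v = R·ω = -0.1667·1.5000 = -0.2500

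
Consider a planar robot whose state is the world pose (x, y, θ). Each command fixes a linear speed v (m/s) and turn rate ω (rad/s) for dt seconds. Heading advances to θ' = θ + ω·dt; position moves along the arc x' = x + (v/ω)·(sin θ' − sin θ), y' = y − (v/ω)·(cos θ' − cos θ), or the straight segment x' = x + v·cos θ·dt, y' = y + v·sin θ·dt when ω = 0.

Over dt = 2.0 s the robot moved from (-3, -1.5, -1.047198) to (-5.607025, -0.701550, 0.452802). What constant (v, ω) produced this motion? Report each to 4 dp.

v = -1.5000, ω = 0.7500

Δθ = 0.452802 − -1.047198 = 1.500000
ω = Δθ/dt = 1.500000/2.0 = 0.7500
R = Δx/(sin θ' − sin θ) = -2.0000
v = R·ω = -2.0000·0.7500 = -1.5000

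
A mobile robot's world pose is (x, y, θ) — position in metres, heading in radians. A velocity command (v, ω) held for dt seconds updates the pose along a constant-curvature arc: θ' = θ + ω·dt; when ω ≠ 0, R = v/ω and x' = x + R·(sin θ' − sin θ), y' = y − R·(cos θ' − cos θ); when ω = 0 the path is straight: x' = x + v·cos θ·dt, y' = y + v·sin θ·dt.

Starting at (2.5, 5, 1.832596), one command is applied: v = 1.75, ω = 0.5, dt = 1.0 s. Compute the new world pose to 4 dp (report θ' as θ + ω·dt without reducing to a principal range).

θ' = 1.8326 + 0.5·1.0 = 2.3326
R = v/ω = 1.75/0.5 = 3.5000
x' = 2.5 + 3.5000·(sin 2.3326 − sin 1.8326) = 1.6518
y' = 5 − 3.5000·(cos 2.3326 − cos 1.8326) = 6.5099

(1.6518, 6.5099, 2.3326)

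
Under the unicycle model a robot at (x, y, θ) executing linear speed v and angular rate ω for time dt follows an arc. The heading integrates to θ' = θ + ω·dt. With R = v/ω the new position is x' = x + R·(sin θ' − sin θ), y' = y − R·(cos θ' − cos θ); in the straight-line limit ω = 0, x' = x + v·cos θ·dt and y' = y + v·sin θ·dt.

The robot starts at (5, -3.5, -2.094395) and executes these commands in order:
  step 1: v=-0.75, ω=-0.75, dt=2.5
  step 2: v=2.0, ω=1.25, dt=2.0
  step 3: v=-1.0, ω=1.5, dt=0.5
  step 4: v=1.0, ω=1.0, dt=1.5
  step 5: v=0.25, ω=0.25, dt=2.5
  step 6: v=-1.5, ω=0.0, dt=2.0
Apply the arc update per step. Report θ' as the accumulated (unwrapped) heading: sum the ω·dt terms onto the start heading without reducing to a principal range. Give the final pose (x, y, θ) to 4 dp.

(4.7604, -6.5053, 1.4056)

step 1: θ'=-3.9694 (R=1.0000) → pose (6.6025, -3.3235, -3.9694)
step 2: θ'=-1.4694 (R=1.6000) → pose (3.8324, -4.5679, -1.4694)
step 3: θ'=-0.7194 (R=-0.6667) → pose (3.6084, -4.1339, -0.7194)
step 4: θ'=0.7806 (R=1.0000) → pose (4.9711, -4.0922, 0.7806)
step 5: θ'=1.4056 (R=1.0000) → pose (5.2537, -3.5461, 1.4056)
step 6: θ'=1.4056 (straight) → pose (4.7604, -6.5053, 1.4056)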